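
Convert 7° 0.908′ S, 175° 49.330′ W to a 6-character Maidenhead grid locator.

Add 180° to longitude and 90° to latitude: 4.1778, 82.9849.
Field: lon ⌊4.1778/20⌋ = 0 → A; lat ⌊82.9849/10⌋ = 8 → I.
Square: lon ⌊4.1778/2⌋ = 2; lat ⌊2.9849/1⌋ = 2.
Subsquare: lon ⌊0.1778/0.0833333⌋ = 2 → c; lat ⌊0.9849/0.0416667⌋ = 23 → x.

AI22cx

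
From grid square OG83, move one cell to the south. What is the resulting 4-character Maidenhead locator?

Latitude square 3; −1 → 2.
The longitude characters are unchanged.

OG82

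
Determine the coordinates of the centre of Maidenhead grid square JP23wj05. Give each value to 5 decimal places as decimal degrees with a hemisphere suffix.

63.39792° N, 5.83750° E

Field J=9, P=15: +9·20° lon, +15·10° lat → SW at lon 0°, lat 60°.
Square 2, 3: +2·2° lon, +3·1° lat → SW at lon 4°, lat 63°.
Subsquare w=22, j=9: +22·0.0833333° lon, +9·0.0416667° lat → SW at lon 5.83333°, lat 63.375°.
Extended square 0, 5: +0·0.00833333° lon, +5·0.00416667° lat → SW at lon 5.83333°, lat 63.3958°.
Cell spans 0.00833333° lon × 0.00416667° lat. Centre is SW corner plus half of each.
latitude 63.39792° N, longitude 5.83750° E.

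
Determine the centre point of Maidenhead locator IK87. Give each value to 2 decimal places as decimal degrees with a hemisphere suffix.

17.50° N, 3.00° W

Field I=8, K=10: +8·20° lon, +10·10° lat → SW at lon -20°, lat 10°.
Square 8, 7: +8·2° lon, +7·1° lat → SW at lon -4°, lat 17°.
Cell spans 2° lon × 1° lat. Centre is SW corner plus half of each.
latitude 17.50° N, longitude 3.00° W.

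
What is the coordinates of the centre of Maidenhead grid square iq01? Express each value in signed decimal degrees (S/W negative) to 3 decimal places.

71.500, -19.000

Field I=8, Q=16: +8·20° lon, +16·10° lat → SW at lon -20°, lat 70°.
Square 0, 1: +0·2° lon, +1·1° lat → SW at lon -20°, lat 71°.
Cell spans 2° lon × 1° lat. Centre is SW corner plus half of each.
latitude 71.500, longitude -19.000.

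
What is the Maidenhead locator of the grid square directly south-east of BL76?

Longitude square 7; +1 → 8.
Latitude square 6; −1 → 5.

BL85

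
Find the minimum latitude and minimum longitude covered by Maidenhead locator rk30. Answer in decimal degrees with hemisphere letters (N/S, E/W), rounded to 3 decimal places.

Field R=17, K=10: +17·20° lon, +10·10° lat → SW at lon 160°, lat 10°.
Square 3, 0: +3·2° lon, +0·1° lat → SW at lon 166°, lat 10°.
latitude 10.000° N, longitude 166.000° E.

10.000° N, 166.000° E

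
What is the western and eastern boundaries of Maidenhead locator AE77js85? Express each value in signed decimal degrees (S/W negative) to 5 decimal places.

Field A=0, E=4: +0·20° lon, +4·10° lat → SW at lon -180°, lat -50°.
Square 7, 7: +7·2° lon, +7·1° lat → SW at lon -166°, lat -43°.
Subsquare j=9, s=18: +9·0.0833333° lon, +18·0.0416667° lat → SW at lon -165.25°, lat -42.25°.
Extended square 8, 5: +8·0.00833333° lon, +5·0.00416667° lat → SW at lon -165.183°, lat -42.2292°.
Cell spans 0.00833333° lon × 0.00416667° lat.
west -165.18333, east -165.17500.

-165.18333, -165.17500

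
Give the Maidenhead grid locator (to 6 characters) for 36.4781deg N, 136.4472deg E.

PM86fl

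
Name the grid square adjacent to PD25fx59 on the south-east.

PD25fx68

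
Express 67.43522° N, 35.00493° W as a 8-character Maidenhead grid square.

Offset from 180°W / 90°S: lon 144.99507°, lat 157.43522°.
Field: 144.99507/20 → 7 → H, 157.43522/10 → 15 → P; chars HP.
Square: 4.99507/2 → 2, 7.43522/1 → 7; chars 27.
Subsquare: 0.99507/0.0833333 → 11 → l, 0.43522/0.0416667 → 10 → k; chars lk.
Extended square: 0.07840/0.00833333 → 9, 0.01855/0.00416667 → 4; chars 94.

HP27lk94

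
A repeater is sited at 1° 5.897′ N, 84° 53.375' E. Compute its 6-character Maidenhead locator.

Shift to the Maidenhead origin (180°W, 90°S): lon 264.8896, lat 91.0983.
Field: 264.8896/20 → 13 → N, 91.0983/10 → 9 → J; chars NJ.
Square: 4.8896/2 → 2, 1.0983/1 → 1; chars 21.
Subsquare: 0.8896/0.0833333 → 10 → k, 0.0983/0.0416667 → 2 → c; chars kc.

NJ21kc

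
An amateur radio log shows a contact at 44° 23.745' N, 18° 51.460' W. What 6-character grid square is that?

IN04nj

Offset from 180°W / 90°S: lon 161.1423°, lat 134.3957°.
Field: 161.1423/20 → 8 → I, 134.3957/10 → 13 → N; chars IN.
Square: 1.1423/2 → 0, 4.3957/1 → 4; chars 04.
Subsquare: 1.1423/0.0833333 → 13 → n, 0.3957/0.0416667 → 9 → j; chars nj.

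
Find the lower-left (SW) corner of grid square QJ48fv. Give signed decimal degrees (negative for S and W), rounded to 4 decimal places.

8.8750, 148.4167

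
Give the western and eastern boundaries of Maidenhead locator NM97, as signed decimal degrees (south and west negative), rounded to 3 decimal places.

Field N=13, M=12: +13·20° lon, +12·10° lat → SW at lon 80°, lat 30°.
Square 9, 7: +9·2° lon, +7·1° lat → SW at lon 98°, lat 37°.
Cell spans 2° lon × 1° lat.
west 98.000, east 100.000.

98.000, 100.000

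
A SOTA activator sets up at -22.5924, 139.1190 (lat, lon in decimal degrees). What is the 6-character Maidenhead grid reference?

PG97nj

Shift to the Maidenhead origin (180°W, 90°S): lon 319.1190, lat 67.4076.
Field: 319.1190/20 → 15 → P, 67.4076/10 → 6 → G; chars PG.
Square: 19.1190/2 → 9, 7.4076/1 → 7; chars 97.
Subsquare: 1.1190/0.0833333 → 13 → n, 0.4076/0.0416667 → 9 → j; chars nj.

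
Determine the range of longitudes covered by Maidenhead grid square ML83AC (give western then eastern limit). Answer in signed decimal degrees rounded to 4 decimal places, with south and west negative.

76.0000, 76.0833

Field M=12, L=11: +12·20° lon, +11·10° lat → SW at lon 60°, lat 20°.
Square 8, 3: +8·2° lon, +3·1° lat → SW at lon 76°, lat 23°.
Subsquare a=0, c=2: +0·0.0833333° lon, +2·0.0416667° lat → SW at lon 76°, lat 23.0833°.
Cell spans 0.0833333° lon × 0.0416667° lat.
west 76.0000, east 76.0833.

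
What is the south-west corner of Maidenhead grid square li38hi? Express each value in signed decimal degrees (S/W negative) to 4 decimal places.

Field L=11, I=8: +11·20° lon, +8·10° lat → SW at lon 40°, lat -10°.
Square 3, 8: +3·2° lon, +8·1° lat → SW at lon 46°, lat -2°.
Subsquare h=7, i=8: +7·0.0833333° lon, +8·0.0416667° lat → SW at lon 46.5833°, lat -1.66667°.
latitude -1.6667, longitude 46.5833.

-1.6667, 46.5833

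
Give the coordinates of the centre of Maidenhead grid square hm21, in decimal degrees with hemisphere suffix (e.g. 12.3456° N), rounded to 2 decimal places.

31.50° N, 35.00° W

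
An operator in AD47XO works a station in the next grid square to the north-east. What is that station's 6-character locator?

Longitude subsquare x = 23; +1 → 24, wraps to 0 = a, carry into square.
Longitude square 4; +1 → 5.
Latitude subsquare o = 14; +1 → 15 = p.

AD57ap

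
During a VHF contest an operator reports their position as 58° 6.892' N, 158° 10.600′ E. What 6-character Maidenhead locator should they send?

QO98cc

Add 180° to longitude and 90° to latitude: 338.1767, 148.1149.
Field: lon ⌊338.1767/20⌋ = 16 → Q; lat ⌊148.1149/10⌋ = 14 → O.
Square: lon ⌊18.1767/2⌋ = 9; lat ⌊8.1149/1⌋ = 8.
Subsquare: lon ⌊0.1767/0.0833333⌋ = 2 → c; lat ⌊0.1149/0.0416667⌋ = 2 → c.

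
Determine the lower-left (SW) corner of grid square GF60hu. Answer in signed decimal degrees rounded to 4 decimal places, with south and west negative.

Field G=6, F=5: +6·20° lon, +5·10° lat → SW at lon -60°, lat -40°.
Square 6, 0: +6·2° lon, +0·1° lat → SW at lon -48°, lat -40°.
Subsquare h=7, u=20: +7·0.0833333° lon, +20·0.0416667° lat → SW at lon -47.4167°, lat -39.1667°.
latitude -39.1667, longitude -47.4167.

-39.1667, -47.4167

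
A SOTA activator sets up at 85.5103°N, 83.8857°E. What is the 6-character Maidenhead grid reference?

Offset from 180°W / 90°S: lon 263.8857°, lat 175.5103°.
Field: lon ⌊263.8857/20⌋ = 13 → N; lat ⌊175.5103/10⌋ = 17 → R.
Square: lon ⌊3.8857/2⌋ = 1; lat ⌊5.5103/1⌋ = 5.
Subsquare: lon ⌊1.8857/0.0833333⌋ = 22 → w; lat ⌊0.5103/0.0416667⌋ = 12 → m.

NR15wm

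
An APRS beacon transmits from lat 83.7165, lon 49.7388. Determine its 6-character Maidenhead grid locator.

LR43ur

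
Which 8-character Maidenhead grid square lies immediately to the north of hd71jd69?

Latitude extended square 9; +1 → 10, wraps to 0, carry into subsquare.
Latitude subsquare d = 3; +1 → 4 = e.
The longitude characters are unchanged.

HD71je60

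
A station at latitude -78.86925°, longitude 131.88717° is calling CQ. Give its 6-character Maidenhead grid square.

Shift to the Maidenhead origin (180°W, 90°S): lon 311.8872, lat 11.1308.
Field (20°×10°, letters A–R): lon ⌊311.8872/20⌋ = 15 → P; lat ⌊11.1308/10⌋ = 1 → B.
Square (2°×1°, digits 0–9): lon ⌊11.8872/2⌋ = 5; lat ⌊1.1308/1⌋ = 1.
Subsquare (5′×2.5′, letters a–x): lon ⌊1.8872/0.0833333⌋ = 22 → w; lat ⌊0.1308/0.0416667⌋ = 3 → d.

PB51wd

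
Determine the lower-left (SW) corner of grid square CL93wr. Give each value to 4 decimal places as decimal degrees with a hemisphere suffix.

Field C=2, L=11: +2·20° lon, +11·10° lat → SW at lon -140°, lat 20°.
Square 9, 3: +9·2° lon, +3·1° lat → SW at lon -122°, lat 23°.
Subsquare w=22, r=17: +22·0.0833333° lon, +17·0.0416667° lat → SW at lon -120.167°, lat 23.7083°.
latitude 23.7083° N, longitude 120.1667° W.

23.7083° N, 120.1667° W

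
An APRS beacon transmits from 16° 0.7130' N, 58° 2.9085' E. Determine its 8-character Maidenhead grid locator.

LK96aa52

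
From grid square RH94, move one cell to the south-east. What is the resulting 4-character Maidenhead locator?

AH03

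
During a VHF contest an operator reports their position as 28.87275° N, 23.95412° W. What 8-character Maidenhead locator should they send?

Offset from 180°W / 90°S: lon 156.04588°, lat 118.87275°.
Field (20°×10°, letters A–R): 156.04588/20 → 7 → H, 118.87275/10 → 11 → L; chars HL.
Square (2°×1°, digits 0–9): 16.04588/2 → 8, 8.87275/1 → 8; chars 88.
Subsquare (5′×2.5′, letters a–x): 0.04588/0.0833333 → 0 → a, 0.87275/0.0416667 → 20 → u; chars au.
Extended square (30″×15″, digits 0–9): 0.04588/0.00833333 → 5, 0.03942/0.00416667 → 9; chars 59.

HL88au59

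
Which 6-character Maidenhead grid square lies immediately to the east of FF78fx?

FF78gx

Longitude subsquare f = 5; +1 → 6 = g.
The latitude characters are unchanged.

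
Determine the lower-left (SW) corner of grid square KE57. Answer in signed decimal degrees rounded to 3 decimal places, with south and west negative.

Field K=10, E=4: +10·20° lon, +4·10° lat → SW at lon 20°, lat -50°.
Square 5, 7: +5·2° lon, +7·1° lat → SW at lon 30°, lat -43°.
latitude -43.000, longitude 30.000.

-43.000, 30.000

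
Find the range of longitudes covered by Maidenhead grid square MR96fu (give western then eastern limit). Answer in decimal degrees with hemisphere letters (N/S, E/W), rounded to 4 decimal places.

78.4167° E, 78.5000° E

Field M=12, R=17: +12·20° lon, +17·10° lat → SW at lon 60°, lat 80°.
Square 9, 6: +9·2° lon, +6·1° lat → SW at lon 78°, lat 86°.
Subsquare f=5, u=20: +5·0.0833333° lon, +20·0.0416667° lat → SW at lon 78.4167°, lat 86.8333°.
Cell spans 0.0833333° lon × 0.0416667° lat.
west 78.4167° E, east 78.5000° E.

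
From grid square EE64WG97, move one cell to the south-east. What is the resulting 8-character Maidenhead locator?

EE64xg06

Longitude extended square 9; +1 → 10, wraps to 0, carry into subsquare.
Longitude subsquare w = 22; +1 → 23 = x.
Latitude extended square 7; −1 → 6.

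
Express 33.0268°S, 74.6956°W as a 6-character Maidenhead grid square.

FF26px

Offset from 180°W / 90°S: lon 105.3044°, lat 56.9732°.
Field (20°×10°, letters A–R): lon ⌊105.3044/20⌋ = 5 → F; lat ⌊56.9732/10⌋ = 5 → F.
Square (2°×1°, digits 0–9): lon ⌊5.3044/2⌋ = 2; lat ⌊6.9732/1⌋ = 6.
Subsquare (5′×2.5′, letters a–x): lon ⌊1.3044/0.0833333⌋ = 15 → p; lat ⌊0.9732/0.0416667⌋ = 23 → x.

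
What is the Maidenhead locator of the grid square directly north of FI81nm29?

FI81nn20

Latitude extended square 9; +1 → 10, wraps to 0, carry into subsquare.
Latitude subsquare m = 12; +1 → 13 = n.
The longitude characters are unchanged.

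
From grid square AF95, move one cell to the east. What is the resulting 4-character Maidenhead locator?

Longitude square 9; +1 → 10, wraps to 0, carry into field.
Longitude field A = 0; +1 → 1 = B.
The latitude characters are unchanged.

BF05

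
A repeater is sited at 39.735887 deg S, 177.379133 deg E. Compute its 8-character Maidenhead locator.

RF80qg53

Add 180° to longitude and 90° to latitude: 357.37913, 50.26411.
Field (20°×10°, letters A–R): lon ⌊357.37913/20⌋ = 17 → R; lat ⌊50.26411/10⌋ = 5 → F.
Square (2°×1°, digits 0–9): lon ⌊17.37913/2⌋ = 8; lat ⌊0.26411/1⌋ = 0.
Subsquare (5′×2.5′, letters a–x): lon ⌊1.37913/0.0833333⌋ = 16 → q; lat ⌊0.26411/0.0416667⌋ = 6 → g.
Extended square (30″×15″, digits 0–9): lon ⌊0.04580/0.00833333⌋ = 5; lat ⌊0.01411/0.00416667⌋ = 3.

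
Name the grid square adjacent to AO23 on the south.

Latitude square 3; −1 → 2.
The longitude characters are unchanged.

AO22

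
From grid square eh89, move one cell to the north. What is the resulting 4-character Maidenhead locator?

Latitude square 9; +1 → 10, wraps to 0, carry into field.
Latitude field H = 7; +1 → 8 = I.
The longitude characters are unchanged.

EI80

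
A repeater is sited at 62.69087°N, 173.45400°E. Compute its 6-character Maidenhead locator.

RP62rq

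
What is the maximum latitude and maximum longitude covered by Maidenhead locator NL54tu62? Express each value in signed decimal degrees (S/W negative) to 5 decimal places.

24.84583, 91.64167

Field N=13, L=11: +13·20° lon, +11·10° lat → SW at lon 80°, lat 20°.
Square 5, 4: +5·2° lon, +4·1° lat → SW at lon 90°, lat 24°.
Subsquare t=19, u=20: +19·0.0833333° lon, +20·0.0416667° lat → SW at lon 91.5833°, lat 24.8333°.
Extended square 6, 2: +6·0.00833333° lon, +2·0.00416667° lat → SW at lon 91.6333°, lat 24.8417°.
Cell spans 0.00833333° lon × 0.00416667° lat. NE corner is SW corner plus one full cell.
latitude 24.84583, longitude 91.64167.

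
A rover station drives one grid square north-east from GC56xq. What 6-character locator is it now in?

GC66ar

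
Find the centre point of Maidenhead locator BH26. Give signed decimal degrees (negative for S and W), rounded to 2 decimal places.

-13.50, -155.00

Field B=1, H=7: +1·20° lon, +7·10° lat → SW at lon -160°, lat -20°.
Square 2, 6: +2·2° lon, +6·1° lat → SW at lon -156°, lat -14°.
Cell spans 2° lon × 1° lat. Centre is SW corner plus half of each.
latitude -13.50, longitude -155.00.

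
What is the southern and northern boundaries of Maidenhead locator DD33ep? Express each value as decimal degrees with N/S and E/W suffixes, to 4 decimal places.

Field D=3, D=3: +3·20° lon, +3·10° lat → SW at lon -120°, lat -60°.
Square 3, 3: +3·2° lon, +3·1° lat → SW at lon -114°, lat -57°.
Subsquare e=4, p=15: +4·0.0833333° lon, +15·0.0416667° lat → SW at lon -113.667°, lat -56.375°.
Cell spans 0.0833333° lon × 0.0416667° lat.
south 56.3750° S, north 56.3333° S.

56.3750° S, 56.3333° S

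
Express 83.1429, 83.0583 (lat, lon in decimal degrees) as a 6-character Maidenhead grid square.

Offset from 180°W / 90°S: lon 263.0583°, lat 173.1429°.
Field: lon ⌊263.0583/20⌋ = 13 → N; lat ⌊173.1429/10⌋ = 17 → R.
Square: lon ⌊3.0583/2⌋ = 1; lat ⌊3.1429/1⌋ = 3.
Subsquare: lon ⌊1.0583/0.0833333⌋ = 12 → m; lat ⌊0.1429/0.0416667⌋ = 3 → d.

NR13md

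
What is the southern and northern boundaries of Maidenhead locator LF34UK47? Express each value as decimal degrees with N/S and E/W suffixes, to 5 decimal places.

35.55417° S, 35.55000° S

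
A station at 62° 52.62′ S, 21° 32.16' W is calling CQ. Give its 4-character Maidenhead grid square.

HC97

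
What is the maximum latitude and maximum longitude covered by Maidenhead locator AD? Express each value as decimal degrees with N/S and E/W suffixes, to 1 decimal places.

50.0° S, 160.0° W

Field A=0, D=3: +0·20° lon, +3·10° lat → SW at lon -180°, lat -60°.
Cell spans 20° lon × 10° lat. NE corner is SW corner plus one full cell.
latitude 50.0° S, longitude 160.0° W.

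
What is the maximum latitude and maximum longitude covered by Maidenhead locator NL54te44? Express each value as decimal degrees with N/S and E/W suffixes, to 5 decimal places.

Field N=13, L=11: +13·20° lon, +11·10° lat → SW at lon 80°, lat 20°.
Square 5, 4: +5·2° lon, +4·1° lat → SW at lon 90°, lat 24°.
Subsquare t=19, e=4: +19·0.0833333° lon, +4·0.0416667° lat → SW at lon 91.5833°, lat 24.1667°.
Extended square 4, 4: +4·0.00833333° lon, +4·0.00416667° lat → SW at lon 91.6167°, lat 24.1833°.
Cell spans 0.00833333° lon × 0.00416667° lat. NE corner is SW corner plus one full cell.
latitude 24.18750° N, longitude 91.62500° E.

24.18750° N, 91.62500° E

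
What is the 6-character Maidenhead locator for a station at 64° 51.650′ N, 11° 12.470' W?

IP44ju

Add 180° to longitude and 90° to latitude: 168.7922, 154.8608.
Field (20°×10°, letters A–R): 168.7922/20 → 8 → I, 154.8608/10 → 15 → P; chars IP.
Square (2°×1°, digits 0–9): 8.7922/2 → 4, 4.8608/1 → 4; chars 44.
Subsquare (5′×2.5′, letters a–x): 0.7922/0.0833333 → 9 → j, 0.8608/0.0416667 → 20 → u; chars ju.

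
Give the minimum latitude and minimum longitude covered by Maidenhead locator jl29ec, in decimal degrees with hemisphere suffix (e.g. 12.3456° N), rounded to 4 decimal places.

29.0833° N, 4.3333° E

Field J=9, L=11: +9·20° lon, +11·10° lat → SW at lon 0°, lat 20°.
Square 2, 9: +2·2° lon, +9·1° lat → SW at lon 4°, lat 29°.
Subsquare e=4, c=2: +4·0.0833333° lon, +2·0.0416667° lat → SW at lon 4.33333°, lat 29.0833°.
latitude 29.0833° N, longitude 4.3333° E.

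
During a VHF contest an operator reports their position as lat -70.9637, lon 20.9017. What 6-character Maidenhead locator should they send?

KB09ka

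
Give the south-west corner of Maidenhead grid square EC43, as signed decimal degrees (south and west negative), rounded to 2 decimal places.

-67.00, -92.00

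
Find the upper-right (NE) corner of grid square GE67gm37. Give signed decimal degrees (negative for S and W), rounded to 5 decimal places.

Field G=6, E=4: +6·20° lon, +4·10° lat → SW at lon -60°, lat -50°.
Square 6, 7: +6·2° lon, +7·1° lat → SW at lon -48°, lat -43°.
Subsquare g=6, m=12: +6·0.0833333° lon, +12·0.0416667° lat → SW at lon -47.5°, lat -42.5°.
Extended square 3, 7: +3·0.00833333° lon, +7·0.00416667° lat → SW at lon -47.475°, lat -42.4708°.
Cell spans 0.00833333° lon × 0.00416667° lat. NE corner is SW corner plus one full cell.
latitude -42.46667, longitude -47.46667.

-42.46667, -47.46667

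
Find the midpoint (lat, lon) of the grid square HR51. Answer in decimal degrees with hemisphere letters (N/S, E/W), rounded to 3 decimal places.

81.500° N, 29.000° W

Field H=7, R=17: +7·20° lon, +17·10° lat → SW at lon -40°, lat 80°.
Square 5, 1: +5·2° lon, +1·1° lat → SW at lon -30°, lat 81°.
Cell spans 2° lon × 1° lat. Centre is SW corner plus half of each.
latitude 81.500° N, longitude 29.000° W.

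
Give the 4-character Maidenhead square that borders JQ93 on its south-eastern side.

Longitude square 9; +1 → 10, wraps to 0, carry into field.
Longitude field J = 9; +1 → 10 = K.
Latitude square 3; −1 → 2.

KQ02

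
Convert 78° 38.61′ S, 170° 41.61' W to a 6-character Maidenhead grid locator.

Offset from 180°W / 90°S: lon 9.3065°, lat 11.3565°.
Field: 9.3065/20 → 0 → A, 11.3565/10 → 1 → B; chars AB.
Square: 9.3065/2 → 4, 1.3565/1 → 1; chars 41.
Subsquare: 1.3065/0.0833333 → 15 → p, 0.3565/0.0416667 → 8 → i; chars pi.

AB41pi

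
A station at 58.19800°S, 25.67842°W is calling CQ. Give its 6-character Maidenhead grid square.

HD71dt

Add 180° to longitude and 90° to latitude: 154.3216, 31.8020.
Field: 154.3216/20 → 7 → H, 31.8020/10 → 3 → D; chars HD.
Square: 14.3216/2 → 7, 1.8020/1 → 1; chars 71.
Subsquare: 0.3216/0.0833333 → 3 → d, 0.8020/0.0416667 → 19 → t; chars dt.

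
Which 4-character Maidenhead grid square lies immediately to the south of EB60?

Latitude square 0; −1 → -1, wraps to 9, carry into field.
Latitude field B = 1; −1 → 0 = A.
The longitude characters are unchanged.

EA69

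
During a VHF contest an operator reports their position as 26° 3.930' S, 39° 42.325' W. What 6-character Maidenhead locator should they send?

HG03dw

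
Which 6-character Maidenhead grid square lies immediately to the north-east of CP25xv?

Longitude subsquare x = 23; +1 → 24, wraps to 0 = a, carry into square.
Longitude square 2; +1 → 3.
Latitude subsquare v = 21; +1 → 22 = w.

CP35aw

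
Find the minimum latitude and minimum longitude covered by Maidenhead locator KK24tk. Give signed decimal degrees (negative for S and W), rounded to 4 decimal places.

14.4167, 25.5833

Field K=10, K=10: +10·20° lon, +10·10° lat → SW at lon 20°, lat 10°.
Square 2, 4: +2·2° lon, +4·1° lat → SW at lon 24°, lat 14°.
Subsquare t=19, k=10: +19·0.0833333° lon, +10·0.0416667° lat → SW at lon 25.5833°, lat 14.4167°.
latitude 14.4167, longitude 25.5833.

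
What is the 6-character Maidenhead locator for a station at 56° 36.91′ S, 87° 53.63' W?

Offset from 180°W / 90°S: lon 92.1062°, lat 33.3848°.
Field (20°×10°, letters A–R): lon ⌊92.1062/20⌋ = 4 → E; lat ⌊33.3848/10⌋ = 3 → D.
Square (2°×1°, digits 0–9): lon ⌊12.1062/2⌋ = 6; lat ⌊3.3848/1⌋ = 3.
Subsquare (5′×2.5′, letters a–x): lon ⌊0.1062/0.0833333⌋ = 1 → b; lat ⌊0.3848/0.0416667⌋ = 9 → j.

ED63bj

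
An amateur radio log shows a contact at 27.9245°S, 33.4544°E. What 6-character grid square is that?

Shift to the Maidenhead origin (180°W, 90°S): lon 213.4544, lat 62.0755.
Field: lon ⌊213.4544/20⌋ = 10 → K; lat ⌊62.0755/10⌋ = 6 → G.
Square: lon ⌊13.4544/2⌋ = 6; lat ⌊2.0755/1⌋ = 2.
Subsquare: lon ⌊1.4544/0.0833333⌋ = 17 → r; lat ⌊0.0755/0.0416667⌋ = 1 → b.

KG62rb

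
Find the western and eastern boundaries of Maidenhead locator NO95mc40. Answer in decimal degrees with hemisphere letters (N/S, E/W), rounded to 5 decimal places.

99.03333° E, 99.04167° E

Field N=13, O=14: +13·20° lon, +14·10° lat → SW at lon 80°, lat 50°.
Square 9, 5: +9·2° lon, +5·1° lat → SW at lon 98°, lat 55°.
Subsquare m=12, c=2: +12·0.0833333° lon, +2·0.0416667° lat → SW at lon 99°, lat 55.0833°.
Extended square 4, 0: +4·0.00833333° lon, +0·0.00416667° lat → SW at lon 99.0333°, lat 55.0833°.
Cell spans 0.00833333° lon × 0.00416667° lat.
west 99.03333° E, east 99.04167° E.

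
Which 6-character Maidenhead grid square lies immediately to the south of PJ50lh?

Latitude subsquare h = 7; −1 → 6 = g.
The longitude characters are unchanged.

PJ50lg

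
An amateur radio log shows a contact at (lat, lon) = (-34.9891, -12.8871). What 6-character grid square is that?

Offset from 180°W / 90°S: lon 167.1129°, lat 55.0109°.
Field: lon ⌊167.1129/20⌋ = 8 → I; lat ⌊55.0109/10⌋ = 5 → F.
Square: lon ⌊7.1129/2⌋ = 3; lat ⌊5.0109/1⌋ = 5.
Subsquare: lon ⌊1.1129/0.0833333⌋ = 13 → n; lat ⌊0.0109/0.0416667⌋ = 0 → a.

IF35na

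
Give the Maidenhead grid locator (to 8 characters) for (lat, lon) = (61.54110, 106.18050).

OP31cm19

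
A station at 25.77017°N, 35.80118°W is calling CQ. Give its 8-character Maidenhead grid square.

Shift to the Maidenhead origin (180°W, 90°S): lon 144.19882, lat 115.77017.
Field (20°×10°, letters A–R): lon ⌊144.19882/20⌋ = 7 → H; lat ⌊115.77017/10⌋ = 11 → L.
Square (2°×1°, digits 0–9): lon ⌊4.19882/2⌋ = 2; lat ⌊5.77017/1⌋ = 5.
Subsquare (5′×2.5′, letters a–x): lon ⌊0.19882/0.0833333⌋ = 2 → c; lat ⌊0.77017/0.0416667⌋ = 18 → s.
Extended square (30″×15″, digits 0–9): lon ⌊0.03215/0.00833333⌋ = 3; lat ⌊0.02017/0.00416667⌋ = 4.

HL25cs34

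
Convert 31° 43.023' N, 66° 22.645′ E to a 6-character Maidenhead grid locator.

Add 180° to longitude and 90° to latitude: 246.3774, 121.7171.
Field: lon ⌊246.3774/20⌋ = 12 → M; lat ⌊121.7171/10⌋ = 12 → M.
Square: lon ⌊6.3774/2⌋ = 3; lat ⌊1.7171/1⌋ = 1.
Subsquare: lon ⌊0.3774/0.0833333⌋ = 4 → e; lat ⌊0.7171/0.0416667⌋ = 17 → r.

MM31er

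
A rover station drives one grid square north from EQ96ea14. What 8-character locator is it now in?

Latitude extended square 4; +1 → 5.
The longitude characters are unchanged.

EQ96ea15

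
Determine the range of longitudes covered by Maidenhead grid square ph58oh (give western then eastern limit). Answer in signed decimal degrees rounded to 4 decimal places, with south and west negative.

131.1667, 131.2500

Field P=15, H=7: +15·20° lon, +7·10° lat → SW at lon 120°, lat -20°.
Square 5, 8: +5·2° lon, +8·1° lat → SW at lon 130°, lat -12°.
Subsquare o=14, h=7: +14·0.0833333° lon, +7·0.0416667° lat → SW at lon 131.167°, lat -11.7083°.
Cell spans 0.0833333° lon × 0.0416667° lat.
west 131.1667, east 131.2500.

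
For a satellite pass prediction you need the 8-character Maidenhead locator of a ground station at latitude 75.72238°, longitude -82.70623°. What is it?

EQ85pr53

Shift to the Maidenhead origin (180°W, 90°S): lon 97.29377, lat 165.72238.
Field (20°×10°, letters A–R): 97.29377/20 → 4 → E, 165.72238/10 → 16 → Q; chars EQ.
Square (2°×1°, digits 0–9): 17.29377/2 → 8, 5.72238/1 → 5; chars 85.
Subsquare (5′×2.5′, letters a–x): 1.29377/0.0833333 → 15 → p, 0.72238/0.0416667 → 17 → r; chars pr.
Extended square (30″×15″, digits 0–9): 0.04377/0.00833333 → 5, 0.01405/0.00416667 → 3; chars 53.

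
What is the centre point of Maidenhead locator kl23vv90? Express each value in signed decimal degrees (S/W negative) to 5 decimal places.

Field K=10, L=11: +10·20° lon, +11·10° lat → SW at lon 20°, lat 20°.
Square 2, 3: +2·2° lon, +3·1° lat → SW at lon 24°, lat 23°.
Subsquare v=21, v=21: +21·0.0833333° lon, +21·0.0416667° lat → SW at lon 25.75°, lat 23.875°.
Extended square 9, 0: +9·0.00833333° lon, +0·0.00416667° lat → SW at lon 25.825°, lat 23.875°.
Cell spans 0.00833333° lon × 0.00416667° lat. Centre is SW corner plus half of each.
latitude 23.87708, longitude 25.82917.

23.87708, 25.82917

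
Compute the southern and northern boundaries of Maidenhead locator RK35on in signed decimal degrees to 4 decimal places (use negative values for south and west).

Field R=17, K=10: +17·20° lon, +10·10° lat → SW at lon 160°, lat 10°.
Square 3, 5: +3·2° lon, +5·1° lat → SW at lon 166°, lat 15°.
Subsquare o=14, n=13: +14·0.0833333° lon, +13·0.0416667° lat → SW at lon 167.167°, lat 15.5417°.
Cell spans 0.0833333° lon × 0.0416667° lat.
south 15.5417, north 15.5833.

15.5417, 15.5833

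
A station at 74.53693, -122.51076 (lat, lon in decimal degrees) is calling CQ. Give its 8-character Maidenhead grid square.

CQ84rm88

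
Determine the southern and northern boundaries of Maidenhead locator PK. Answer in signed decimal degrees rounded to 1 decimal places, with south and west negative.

Field P=15, K=10: +15·20° lon, +10·10° lat → SW at lon 120°, lat 10°.
Cell spans 20° lon × 10° lat.
south 10.0, north 20.0.

10.0, 20.0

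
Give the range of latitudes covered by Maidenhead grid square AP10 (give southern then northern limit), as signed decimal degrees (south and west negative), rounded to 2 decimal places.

60.00, 61.00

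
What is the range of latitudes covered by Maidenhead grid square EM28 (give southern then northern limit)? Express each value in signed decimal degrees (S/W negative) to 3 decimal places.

Field E=4, M=12: +4·20° lon, +12·10° lat → SW at lon -100°, lat 30°.
Square 2, 8: +2·2° lon, +8·1° lat → SW at lon -96°, lat 38°.
Cell spans 2° lon × 1° lat.
south 38.000, north 39.000.

38.000, 39.000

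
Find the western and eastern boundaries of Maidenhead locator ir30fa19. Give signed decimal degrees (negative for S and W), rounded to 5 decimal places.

-13.57500, -13.56667

Field I=8, R=17: +8·20° lon, +17·10° lat → SW at lon -20°, lat 80°.
Square 3, 0: +3·2° lon, +0·1° lat → SW at lon -14°, lat 80°.
Subsquare f=5, a=0: +5·0.0833333° lon, +0·0.0416667° lat → SW at lon -13.5833°, lat 80°.
Extended square 1, 9: +1·0.00833333° lon, +9·0.00416667° lat → SW at lon -13.575°, lat 80.0375°.
Cell spans 0.00833333° lon × 0.00416667° lat.
west -13.57500, east -13.56667.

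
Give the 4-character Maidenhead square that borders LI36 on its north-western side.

Longitude square 3; −1 → 2.
Latitude square 6; +1 → 7.

LI27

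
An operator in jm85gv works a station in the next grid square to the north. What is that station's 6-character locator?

Latitude subsquare v = 21; +1 → 22 = w.
The longitude characters are unchanged.

JM85gw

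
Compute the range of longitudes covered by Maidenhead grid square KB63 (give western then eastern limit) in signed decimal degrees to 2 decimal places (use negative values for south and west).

32.00, 34.00

Field K=10, B=1: +10·20° lon, +1·10° lat → SW at lon 20°, lat -80°.
Square 6, 3: +6·2° lon, +3·1° lat → SW at lon 32°, lat -77°.
Cell spans 2° lon × 1° lat.
west 32.00, east 34.00.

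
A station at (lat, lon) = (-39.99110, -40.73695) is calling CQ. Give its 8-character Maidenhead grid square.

GF90pa12

Offset from 180°W / 90°S: lon 139.26305°, lat 50.00890°.
Field: lon ⌊139.26305/20⌋ = 6 → G; lat ⌊50.00890/10⌋ = 5 → F.
Square: lon ⌊19.26305/2⌋ = 9; lat ⌊0.00890/1⌋ = 0.
Subsquare: lon ⌊1.26305/0.0833333⌋ = 15 → p; lat ⌊0.00890/0.0416667⌋ = 0 → a.
Extended square: lon ⌊0.01305/0.00833333⌋ = 1; lat ⌊0.00890/0.00416667⌋ = 2.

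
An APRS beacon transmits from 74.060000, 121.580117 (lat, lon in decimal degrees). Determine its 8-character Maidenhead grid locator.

PQ04sb94

Shift to the Maidenhead origin (180°W, 90°S): lon 301.58012, lat 164.06000.
Field (20°×10°, letters A–R): lon ⌊301.58012/20⌋ = 15 → P; lat ⌊164.06000/10⌋ = 16 → Q.
Square (2°×1°, digits 0–9): lon ⌊1.58012/2⌋ = 0; lat ⌊4.06000/1⌋ = 4.
Subsquare (5′×2.5′, letters a–x): lon ⌊1.58012/0.0833333⌋ = 18 → s; lat ⌊0.06000/0.0416667⌋ = 1 → b.
Extended square (30″×15″, digits 0–9): lon ⌊0.08012/0.00833333⌋ = 9; lat ⌊0.01833/0.00416667⌋ = 4.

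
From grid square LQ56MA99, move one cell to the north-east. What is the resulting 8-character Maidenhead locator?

Longitude extended square 9; +1 → 10, wraps to 0, carry into subsquare.
Longitude subsquare m = 12; +1 → 13 = n.
Latitude extended square 9; +1 → 10, wraps to 0, carry into subsquare.
Latitude subsquare a = 0; +1 → 1 = b.

LQ56nb00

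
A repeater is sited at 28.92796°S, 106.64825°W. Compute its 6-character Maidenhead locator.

Add 180° to longitude and 90° to latitude: 73.3517, 61.0720.
Field: 73.3517/20 → 3 → D, 61.0720/10 → 6 → G; chars DG.
Square: 13.3517/2 → 6, 1.0720/1 → 1; chars 61.
Subsquare: 1.3517/0.0833333 → 16 → q, 0.0720/0.0416667 → 1 → b; chars qb.

DG61qb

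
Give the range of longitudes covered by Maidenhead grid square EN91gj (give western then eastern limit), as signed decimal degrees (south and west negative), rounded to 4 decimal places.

Field E=4, N=13: +4·20° lon, +13·10° lat → SW at lon -100°, lat 40°.
Square 9, 1: +9·2° lon, +1·1° lat → SW at lon -82°, lat 41°.
Subsquare g=6, j=9: +6·0.0833333° lon, +9·0.0416667° lat → SW at lon -81.5°, lat 41.375°.
Cell spans 0.0833333° lon × 0.0416667° lat.
west -81.5000, east -81.4167.

-81.5000, -81.4167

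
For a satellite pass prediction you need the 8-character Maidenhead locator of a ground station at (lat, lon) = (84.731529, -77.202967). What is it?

Add 180° to longitude and 90° to latitude: 102.79703, 174.73153.
Field: 102.79703/20 → 5 → F, 174.73153/10 → 17 → R; chars FR.
Square: 2.79703/2 → 1, 4.73153/1 → 4; chars 14.
Subsquare: 0.79703/0.0833333 → 9 → j, 0.73153/0.0416667 → 17 → r; chars jr.
Extended square: 0.04703/0.00833333 → 5, 0.02320/0.00416667 → 5; chars 55.

FR14jr55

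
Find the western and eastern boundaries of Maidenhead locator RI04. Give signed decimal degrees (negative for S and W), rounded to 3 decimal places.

Field R=17, I=8: +17·20° lon, +8·10° lat → SW at lon 160°, lat -10°.
Square 0, 4: +0·2° lon, +4·1° lat → SW at lon 160°, lat -6°.
Cell spans 2° lon × 1° lat.
west 160.000, east 162.000.

160.000, 162.000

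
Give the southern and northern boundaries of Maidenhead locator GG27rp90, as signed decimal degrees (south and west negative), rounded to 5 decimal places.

-22.37500, -22.37083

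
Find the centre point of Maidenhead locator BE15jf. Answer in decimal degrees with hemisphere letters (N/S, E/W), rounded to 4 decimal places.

44.7708° S, 157.2083° W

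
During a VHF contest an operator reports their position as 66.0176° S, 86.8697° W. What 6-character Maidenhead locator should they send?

EC63nx

Offset from 180°W / 90°S: lon 93.1303°, lat 23.9824°.
Field: lon ⌊93.1303/20⌋ = 4 → E; lat ⌊23.9824/10⌋ = 2 → C.
Square: lon ⌊13.1303/2⌋ = 6; lat ⌊3.9824/1⌋ = 3.
Subsquare: lon ⌊1.1303/0.0833333⌋ = 13 → n; lat ⌊0.9824/0.0416667⌋ = 23 → x.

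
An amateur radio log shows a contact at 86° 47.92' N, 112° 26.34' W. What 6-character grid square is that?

Offset from 180°W / 90°S: lon 67.5610°, lat 176.7987°.
Field: 67.5610/20 → 3 → D, 176.7987/10 → 17 → R; chars DR.
Square: 7.5610/2 → 3, 6.7987/1 → 6; chars 36.
Subsquare: 1.5610/0.0833333 → 18 → s, 0.7987/0.0416667 → 19 → t; chars st.

DR36st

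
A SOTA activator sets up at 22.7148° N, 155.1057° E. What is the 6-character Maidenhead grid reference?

QL72nr

Shift to the Maidenhead origin (180°W, 90°S): lon 335.1057, lat 112.7148.
Field: lon ⌊335.1057/20⌋ = 16 → Q; lat ⌊112.7148/10⌋ = 11 → L.
Square: lon ⌊15.1057/2⌋ = 7; lat ⌊2.7148/1⌋ = 2.
Subsquare: lon ⌊1.1057/0.0833333⌋ = 13 → n; lat ⌊0.7148/0.0416667⌋ = 17 → r.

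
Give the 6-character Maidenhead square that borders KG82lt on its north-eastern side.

Longitude subsquare l = 11; +1 → 12 = m.
Latitude subsquare t = 19; +1 → 20 = u.

KG82mu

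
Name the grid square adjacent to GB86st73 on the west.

Longitude extended square 7; −1 → 6.
The latitude characters are unchanged.

GB86st63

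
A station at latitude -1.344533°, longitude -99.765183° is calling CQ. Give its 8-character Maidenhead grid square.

EI08cp87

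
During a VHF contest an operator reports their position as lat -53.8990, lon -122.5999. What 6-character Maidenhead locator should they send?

Offset from 180°W / 90°S: lon 57.4001°, lat 36.1010°.
Field: lon ⌊57.4001/20⌋ = 2 → C; lat ⌊36.1010/10⌋ = 3 → D.
Square: lon ⌊17.4001/2⌋ = 8; lat ⌊6.1010/1⌋ = 6.
Subsquare: lon ⌊1.4001/0.0833333⌋ = 16 → q; lat ⌊0.1010/0.0416667⌋ = 2 → c.

CD86qc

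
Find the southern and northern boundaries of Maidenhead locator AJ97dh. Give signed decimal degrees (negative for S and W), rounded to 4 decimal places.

Field A=0, J=9: +0·20° lon, +9·10° lat → SW at lon -180°, lat 0°.
Square 9, 7: +9·2° lon, +7·1° lat → SW at lon -162°, lat 7°.
Subsquare d=3, h=7: +3·0.0833333° lon, +7·0.0416667° lat → SW at lon -161.75°, lat 7.29167°.
Cell spans 0.0833333° lon × 0.0416667° lat.
south 7.2917, north 7.3333.

7.2917, 7.3333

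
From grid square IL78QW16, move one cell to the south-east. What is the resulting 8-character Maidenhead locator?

Longitude extended square 1; +1 → 2.
Latitude extended square 6; −1 → 5.

IL78qw25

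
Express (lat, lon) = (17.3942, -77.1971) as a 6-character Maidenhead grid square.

Shift to the Maidenhead origin (180°W, 90°S): lon 102.8029, lat 107.3942.
Field: lon ⌊102.8029/20⌋ = 5 → F; lat ⌊107.3942/10⌋ = 10 → K.
Square: lon ⌊2.8029/2⌋ = 1; lat ⌊7.3942/1⌋ = 7.
Subsquare: lon ⌊0.8029/0.0833333⌋ = 9 → j; lat ⌊0.3942/0.0416667⌋ = 9 → j.

FK17jj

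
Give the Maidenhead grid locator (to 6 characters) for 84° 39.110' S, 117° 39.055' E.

OA85ti

Shift to the Maidenhead origin (180°W, 90°S): lon 297.6509, lat 5.3482.
Field: lon ⌊297.6509/20⌋ = 14 → O; lat ⌊5.3482/10⌋ = 0 → A.
Square: lon ⌊17.6509/2⌋ = 8; lat ⌊5.3482/1⌋ = 5.
Subsquare: lon ⌊1.6509/0.0833333⌋ = 19 → t; lat ⌊0.3482/0.0416667⌋ = 8 → i.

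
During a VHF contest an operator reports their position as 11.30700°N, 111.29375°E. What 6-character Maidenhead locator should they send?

Add 180° to longitude and 90° to latitude: 291.2937, 101.3070.
Field: 291.2937/20 → 14 → O, 101.3070/10 → 10 → K; chars OK.
Square: 11.2937/2 → 5, 1.3070/1 → 1; chars 51.
Subsquare: 1.2937/0.0833333 → 15 → p, 0.3070/0.0416667 → 7 → h; chars ph.

OK51ph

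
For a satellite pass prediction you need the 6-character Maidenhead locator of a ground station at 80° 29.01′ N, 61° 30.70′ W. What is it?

FR90fl

Shift to the Maidenhead origin (180°W, 90°S): lon 118.4883, lat 170.4835.
Field (20°×10°, letters A–R): 118.4883/20 → 5 → F, 170.4835/10 → 17 → R; chars FR.
Square (2°×1°, digits 0–9): 18.4883/2 → 9, 0.4835/1 → 0; chars 90.
Subsquare (5′×2.5′, letters a–x): 0.4883/0.0833333 → 5 → f, 0.4835/0.0416667 → 11 → l; chars fl.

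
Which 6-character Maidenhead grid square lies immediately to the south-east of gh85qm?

GH85rl

Longitude subsquare q = 16; +1 → 17 = r.
Latitude subsquare m = 12; −1 → 11 = l.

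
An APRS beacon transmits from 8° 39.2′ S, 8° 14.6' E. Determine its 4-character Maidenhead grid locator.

JI41

Shift to the Maidenhead origin (180°W, 90°S): lon 188.24, lat 81.35.
Field: lon ⌊188.24/20⌋ = 9 → J; lat ⌊81.35/10⌋ = 8 → I.
Square: lon ⌊8.24/2⌋ = 4; lat ⌊1.35/1⌋ = 1.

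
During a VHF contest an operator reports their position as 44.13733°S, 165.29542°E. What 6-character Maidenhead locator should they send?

RE25pu

Add 180° to longitude and 90° to latitude: 345.2954, 45.8627.
Field: lon ⌊345.2954/20⌋ = 17 → R; lat ⌊45.8627/10⌋ = 4 → E.
Square: lon ⌊5.2954/2⌋ = 2; lat ⌊5.8627/1⌋ = 5.
Subsquare: lon ⌊1.2954/0.0833333⌋ = 15 → p; lat ⌊0.8627/0.0416667⌋ = 20 → u.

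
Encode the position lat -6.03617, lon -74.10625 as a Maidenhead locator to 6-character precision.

FI23wx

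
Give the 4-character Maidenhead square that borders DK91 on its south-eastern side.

Longitude square 9; +1 → 10, wraps to 0, carry into field.
Longitude field D = 3; +1 → 4 = E.
Latitude square 1; −1 → 0.

EK00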